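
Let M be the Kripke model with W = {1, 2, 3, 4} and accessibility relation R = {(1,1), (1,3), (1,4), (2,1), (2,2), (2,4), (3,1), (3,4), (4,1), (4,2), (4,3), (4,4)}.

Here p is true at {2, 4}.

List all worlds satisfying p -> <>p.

{1, 2, 3, 4}

1: p is F, <>p is T. ✓
2: p is T, <>p is T. ✓
3: p is F, <>p is T. ✓
4: p is T, <>p is T. ✓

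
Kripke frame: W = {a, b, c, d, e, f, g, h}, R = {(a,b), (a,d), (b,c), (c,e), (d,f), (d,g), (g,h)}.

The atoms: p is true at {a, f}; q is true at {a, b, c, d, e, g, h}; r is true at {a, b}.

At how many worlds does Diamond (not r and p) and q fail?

a: Diamond (not r and p) is F, q is T. ✗
b: Diamond (not r and p) is F, q is T. ✗
c: Diamond (not r and p) is F, q is T. ✗
d: Diamond (not r and p) is T, q is T. ✓
e: Diamond (not r and p) is F, q is T. ✗
f: Diamond (not r and p) is F, q is F. ✗
g: Diamond (not r and p) is F, q is T. ✗
h: Diamond (not r and p) is F, q is T. ✗
Satisfying worlds: {d}.
So Diamond (not r and p) and q fails at the other 7 worlds.

7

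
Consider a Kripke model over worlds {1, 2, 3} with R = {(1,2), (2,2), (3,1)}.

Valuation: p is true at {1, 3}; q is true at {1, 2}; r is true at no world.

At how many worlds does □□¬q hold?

0

1: successors {2}; □¬q there: 2:F. ✗
2: successors {2}; □¬q there: 2:F. ✗
3: successors {1}; □¬q there: 1:F. ✗
Satisfying worlds: ∅.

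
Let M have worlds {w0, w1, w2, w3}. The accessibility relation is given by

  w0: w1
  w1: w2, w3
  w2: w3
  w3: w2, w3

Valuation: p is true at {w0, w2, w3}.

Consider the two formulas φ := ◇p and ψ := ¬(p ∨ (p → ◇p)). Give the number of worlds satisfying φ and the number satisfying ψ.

For ◇p:
w0: successors {w1}; p there: w1:F. ✗
w1: successors {w2, w3}; p there: w2:T, w3:T. ✓
w2: successors {w3}; p there: w3:T. ✓
w3: successors {w2, w3}; p there: w2:T, w3:T. ✓
— 3 worlds.
For ¬(p ∨ (p → ◇p)):
w0: p ∨ (p → ◇p) is T. ✗
w1: p ∨ (p → ◇p) is T. ✗
w2: p ∨ (p → ◇p) is T. ✗
w3: p ∨ (p → ◇p) is T. ✗
— 0 worlds.

3 and 0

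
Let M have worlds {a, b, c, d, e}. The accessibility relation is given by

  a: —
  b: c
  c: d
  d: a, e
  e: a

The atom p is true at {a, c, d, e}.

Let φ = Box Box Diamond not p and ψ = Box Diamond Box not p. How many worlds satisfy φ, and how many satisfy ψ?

For Box Box Diamond not p:
a: no successors, so Box Box Diamond not p holds vacuously. ✓
b: successors {c}; Box Diamond not p there: c:F. ✗
c: successors {d}; Box Diamond not p there: d:F. ✗
d: successors {a, e}; Box Diamond not p there: a:T, e:F. ✗
e: successors {a}; Box Diamond not p there: a:T. ✓
— 2 worlds.
For Box Diamond Box not p:
a: no successors, so Box Diamond Box not p holds vacuously. ✓
b: successors {c}; Diamond Box not p there: c:F. ✗
c: successors {d}; Diamond Box not p there: d:T. ✓
d: successors {a, e}; Diamond Box not p there: a:F, e:T. ✗
e: successors {a}; Diamond Box not p there: a:F. ✗
— 2 worlds.

2 and 2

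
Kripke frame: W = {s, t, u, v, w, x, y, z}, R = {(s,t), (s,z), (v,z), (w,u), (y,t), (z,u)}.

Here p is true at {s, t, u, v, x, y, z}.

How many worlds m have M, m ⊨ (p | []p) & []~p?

3

s: p | []p is T, []~p is F. ✗
t: p | []p is T, []~p is T. ✓
u: p | []p is T, []~p is T. ✓
v: p | []p is T, []~p is F. ✗
w: p | []p is T, []~p is F. ✗
x: p | []p is T, []~p is T. ✓
y: p | []p is T, []~p is F. ✗
z: p | []p is T, []~p is F. ✗
Satisfying worlds: {t, u, x}.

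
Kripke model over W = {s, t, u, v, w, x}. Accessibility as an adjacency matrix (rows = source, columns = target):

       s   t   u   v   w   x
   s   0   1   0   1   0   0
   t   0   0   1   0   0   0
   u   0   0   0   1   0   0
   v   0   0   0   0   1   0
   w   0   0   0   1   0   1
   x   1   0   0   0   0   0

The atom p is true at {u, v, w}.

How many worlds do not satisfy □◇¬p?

s: successors {t, v}; ◇¬p there: t:F, v:F. ✗
t: successors {u}; ◇¬p there: u:F. ✗
u: successors {v}; ◇¬p there: v:F. ✗
v: successors {w}; ◇¬p there: w:T. ✓
w: successors {v, x}; ◇¬p there: v:F, x:T. ✗
x: successors {s}; ◇¬p there: s:T. ✓
Satisfying worlds: {v, x}.
So □◇¬p fails at the other 4 worlds.

4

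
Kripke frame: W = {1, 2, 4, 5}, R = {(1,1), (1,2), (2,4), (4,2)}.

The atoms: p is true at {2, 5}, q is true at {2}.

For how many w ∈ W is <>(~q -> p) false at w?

1: successors {1, 2}; ~q -> p there: 1:F, 2:T. ✓
2: successors {4}; ~q -> p there: 4:F. ✗
4: successors {2}; ~q -> p there: 2:T. ✓
5: no successors, so <>(~q -> p) fails. ✗
Satisfying worlds: {1, 4}.
So <>(~q -> p) fails at the other 2 worlds.

2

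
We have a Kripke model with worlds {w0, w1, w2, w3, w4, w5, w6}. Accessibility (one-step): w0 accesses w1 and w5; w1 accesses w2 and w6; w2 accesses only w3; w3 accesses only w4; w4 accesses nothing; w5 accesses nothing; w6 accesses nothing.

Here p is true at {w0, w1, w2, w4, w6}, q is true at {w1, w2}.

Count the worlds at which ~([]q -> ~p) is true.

2

w0: []q -> ~p is T. ✗
w1: []q -> ~p is T. ✗
w2: []q -> ~p is T. ✗
w3: []q -> ~p is T. ✗
w4: []q -> ~p is F. ✓
w5: []q -> ~p is T. ✗
w6: []q -> ~p is F. ✓
Satisfying worlds: {w4, w6}.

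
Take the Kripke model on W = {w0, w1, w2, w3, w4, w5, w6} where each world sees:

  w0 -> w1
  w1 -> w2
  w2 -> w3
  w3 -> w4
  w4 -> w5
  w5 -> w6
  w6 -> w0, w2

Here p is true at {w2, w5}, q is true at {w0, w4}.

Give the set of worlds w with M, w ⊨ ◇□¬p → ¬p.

w0: ◇□¬p is F, ¬p is T. ✓
w1: ◇□¬p is T, ¬p is T. ✓
w2: ◇□¬p is T, ¬p is F. ✗
w3: ◇□¬p is F, ¬p is T. ✓
w4: ◇□¬p is T, ¬p is T. ✓
w5: ◇□¬p is F, ¬p is F. ✓
w6: ◇□¬p is T, ¬p is T. ✓

{w0, w1, w3, w4, w5, w6}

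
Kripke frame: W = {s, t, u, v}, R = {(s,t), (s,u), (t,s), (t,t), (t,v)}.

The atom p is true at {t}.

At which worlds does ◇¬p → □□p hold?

{u, v}

s: ◇¬p is T, □□p is F. ✗
t: ◇¬p is T, □□p is F. ✗
u: ◇¬p is F, □□p is T. ✓
v: ◇¬p is F, □□p is T. ✓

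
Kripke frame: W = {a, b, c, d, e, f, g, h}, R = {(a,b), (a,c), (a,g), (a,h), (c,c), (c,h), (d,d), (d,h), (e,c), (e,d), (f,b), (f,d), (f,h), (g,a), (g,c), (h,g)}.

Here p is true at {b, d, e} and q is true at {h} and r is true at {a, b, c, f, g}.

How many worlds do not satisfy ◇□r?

3

a: successors {b, c, g, h}; □r there: b:T, c:F, g:T, h:T. ✓
b: no successors, so ◇□r fails. ✗
c: successors {c, h}; □r there: c:F, h:T. ✓
d: successors {d, h}; □r there: d:F, h:T. ✓
e: successors {c, d}; □r there: c:F, d:F. ✗
f: successors {b, d, h}; □r there: b:T, d:F, h:T. ✓
g: successors {a, c}; □r there: a:F, c:F. ✗
h: successors {g}; □r there: g:T. ✓
Satisfying worlds: {a, c, d, f, h}.
So ◇□r fails at the other 3 worlds.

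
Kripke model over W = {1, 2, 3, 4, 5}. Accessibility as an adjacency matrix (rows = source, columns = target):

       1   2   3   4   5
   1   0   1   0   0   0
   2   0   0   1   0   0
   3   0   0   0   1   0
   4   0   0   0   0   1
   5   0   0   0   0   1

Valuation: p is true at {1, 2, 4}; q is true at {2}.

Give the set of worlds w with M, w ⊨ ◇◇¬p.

1: successors {2}; ◇¬p there: 2:T. ✓
2: successors {3}; ◇¬p there: 3:F. ✗
3: successors {4}; ◇¬p there: 4:T. ✓
4: successors {5}; ◇¬p there: 5:T. ✓
5: successors {5}; ◇¬p there: 5:T. ✓

{1, 3, 4, 5}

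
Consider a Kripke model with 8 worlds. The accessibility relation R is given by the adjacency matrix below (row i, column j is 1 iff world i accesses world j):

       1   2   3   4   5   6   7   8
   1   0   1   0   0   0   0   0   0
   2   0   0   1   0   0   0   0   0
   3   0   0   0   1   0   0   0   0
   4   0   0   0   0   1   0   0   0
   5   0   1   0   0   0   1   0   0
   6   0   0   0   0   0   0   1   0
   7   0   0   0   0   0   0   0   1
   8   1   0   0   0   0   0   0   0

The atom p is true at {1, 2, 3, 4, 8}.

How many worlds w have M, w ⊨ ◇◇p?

1: successors {2}; ◇p there: 2:T. ✓
2: successors {3}; ◇p there: 3:T. ✓
3: successors {4}; ◇p there: 4:F. ✗
4: successors {5}; ◇p there: 5:T. ✓
5: successors {2, 6}; ◇p there: 2:T, 6:F. ✓
6: successors {7}; ◇p there: 7:T. ✓
7: successors {8}; ◇p there: 8:T. ✓
8: successors {1}; ◇p there: 1:T. ✓
Satisfying worlds: {1, 2, 4, 5, 6, 7, 8}.

7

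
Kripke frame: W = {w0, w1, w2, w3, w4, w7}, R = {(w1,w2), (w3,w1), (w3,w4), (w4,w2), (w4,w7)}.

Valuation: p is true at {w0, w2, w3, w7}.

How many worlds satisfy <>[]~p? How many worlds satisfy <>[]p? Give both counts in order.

2 and 3

For <>[]~p:
w0: no successors, so <>[]~p fails. ✗
w1: successors {w2}; []~p there: w2:T. ✓
w2: no successors, so <>[]~p fails. ✗
w3: successors {w1, w4}; []~p there: w1:F, w4:F. ✗
w4: successors {w2, w7}; []~p there: w2:T, w7:T. ✓
w7: no successors, so <>[]~p fails. ✗
— 2 worlds.
For <>[]p:
w0: no successors, so <>[]p fails. ✗
w1: successors {w2}; []p there: w2:T. ✓
w2: no successors, so <>[]p fails. ✗
w3: successors {w1, w4}; []p there: w1:T, w4:T. ✓
w4: successors {w2, w7}; []p there: w2:T, w7:T. ✓
w7: no successors, so <>[]p fails. ✗
— 3 worlds.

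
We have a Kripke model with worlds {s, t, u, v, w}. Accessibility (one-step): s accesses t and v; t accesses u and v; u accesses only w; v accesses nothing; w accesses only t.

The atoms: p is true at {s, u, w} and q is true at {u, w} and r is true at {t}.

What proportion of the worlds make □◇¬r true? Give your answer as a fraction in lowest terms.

2/5

s: successors {t, v}; ◇¬r there: t:T, v:F. ✗
t: successors {u, v}; ◇¬r there: u:T, v:F. ✗
u: successors {w}; ◇¬r there: w:F. ✗
v: no successors, so □◇¬r holds vacuously. ✓
w: successors {t}; ◇¬r there: t:T. ✓
That's 2 of 5 worlds, so 2/5.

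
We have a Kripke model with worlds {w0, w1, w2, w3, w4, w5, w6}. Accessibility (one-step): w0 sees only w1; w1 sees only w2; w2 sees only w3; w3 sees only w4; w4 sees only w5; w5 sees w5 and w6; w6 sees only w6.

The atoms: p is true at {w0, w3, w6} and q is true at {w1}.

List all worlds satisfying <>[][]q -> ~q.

{w0, w1, w2, w3, w4, w5, w6}

w0: <>[][]q is F, ~q is T. ✓
w1: <>[][]q is F, ~q is F. ✓
w2: <>[][]q is F, ~q is T. ✓
w3: <>[][]q is F, ~q is T. ✓
w4: <>[][]q is F, ~q is T. ✓
w5: <>[][]q is F, ~q is T. ✓
w6: <>[][]q is F, ~q is T. ✓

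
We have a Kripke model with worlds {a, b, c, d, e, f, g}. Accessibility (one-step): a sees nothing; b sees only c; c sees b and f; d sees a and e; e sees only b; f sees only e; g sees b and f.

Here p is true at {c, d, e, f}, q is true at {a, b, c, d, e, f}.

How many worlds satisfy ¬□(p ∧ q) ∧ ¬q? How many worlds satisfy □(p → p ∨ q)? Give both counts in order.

For ¬□(p ∧ q) ∧ ¬q:
a: ¬□(p ∧ q) is F, ¬q is F. ✗
b: ¬□(p ∧ q) is F, ¬q is F. ✗
c: ¬□(p ∧ q) is T, ¬q is F. ✗
d: ¬□(p ∧ q) is T, ¬q is F. ✗
e: ¬□(p ∧ q) is T, ¬q is F. ✗
f: ¬□(p ∧ q) is F, ¬q is F. ✗
g: ¬□(p ∧ q) is T, ¬q is T. ✓
— 1 world.
For □(p → p ∨ q):
a: no successors, so □(p → p ∨ q) holds vacuously. ✓
b: successors {c}; p → p ∨ q there: c:T. ✓
c: successors {b, f}; p → p ∨ q there: b:T, f:T. ✓
d: successors {a, e}; p → p ∨ q there: a:T, e:T. ✓
e: successors {b}; p → p ∨ q there: b:T. ✓
f: successors {e}; p → p ∨ q there: e:T. ✓
g: successors {b, f}; p → p ∨ q there: b:T, f:T. ✓
— 7 worlds.

1 and 7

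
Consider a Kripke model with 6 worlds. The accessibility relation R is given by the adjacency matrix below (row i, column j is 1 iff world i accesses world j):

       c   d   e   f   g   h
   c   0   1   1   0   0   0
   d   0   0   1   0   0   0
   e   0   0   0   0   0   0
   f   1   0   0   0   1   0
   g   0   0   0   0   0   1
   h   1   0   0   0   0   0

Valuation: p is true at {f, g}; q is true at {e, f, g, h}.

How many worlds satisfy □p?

1

c: successors {d, e}; p there: d:F, e:F. ✗
d: successors {e}; p there: e:F. ✗
e: no successors, so □p holds vacuously. ✓
f: successors {c, g}; p there: c:F, g:T. ✗
g: successors {h}; p there: h:F. ✗
h: successors {c}; p there: c:F. ✗
Satisfying worlds: {e}.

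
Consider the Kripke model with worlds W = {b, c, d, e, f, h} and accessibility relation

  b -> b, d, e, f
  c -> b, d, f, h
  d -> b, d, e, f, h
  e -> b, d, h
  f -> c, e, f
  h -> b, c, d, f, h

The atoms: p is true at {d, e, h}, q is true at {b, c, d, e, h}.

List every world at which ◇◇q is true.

b: successors {b, d, e, f}; ◇q there: b:T, d:T, e:T, f:T. ✓
c: successors {b, d, f, h}; ◇q there: b:T, d:T, f:T, h:T. ✓
d: successors {b, d, e, f, h}; ◇q there: b:T, d:T, e:T, f:T, h:T. ✓
e: successors {b, d, h}; ◇q there: b:T, d:T, h:T. ✓
f: successors {c, e, f}; ◇q there: c:T, e:T, f:T. ✓
h: successors {b, c, d, f, h}; ◇q there: b:T, c:T, d:T, f:T, h:T. ✓

{b, c, d, e, f, h}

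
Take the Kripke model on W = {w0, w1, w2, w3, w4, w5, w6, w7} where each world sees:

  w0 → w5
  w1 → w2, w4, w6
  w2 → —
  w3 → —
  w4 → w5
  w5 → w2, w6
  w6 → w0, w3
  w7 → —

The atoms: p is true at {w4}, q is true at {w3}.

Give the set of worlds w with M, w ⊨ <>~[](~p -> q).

w0: successors {w5}; ~[](~p -> q) there: w5:T. ✓
w1: successors {w2, w4, w6}; ~[](~p -> q) there: w2:F, w4:T, w6:T. ✓
w2: no successors, so <>~[](~p -> q) fails. ✗
w3: no successors, so <>~[](~p -> q) fails. ✗
w4: successors {w5}; ~[](~p -> q) there: w5:T. ✓
w5: successors {w2, w6}; ~[](~p -> q) there: w2:F, w6:T. ✓
w6: successors {w0, w3}; ~[](~p -> q) there: w0:T, w3:F. ✓
w7: no successors, so <>~[](~p -> q) fails. ✗

{w0, w1, w4, w5, w6}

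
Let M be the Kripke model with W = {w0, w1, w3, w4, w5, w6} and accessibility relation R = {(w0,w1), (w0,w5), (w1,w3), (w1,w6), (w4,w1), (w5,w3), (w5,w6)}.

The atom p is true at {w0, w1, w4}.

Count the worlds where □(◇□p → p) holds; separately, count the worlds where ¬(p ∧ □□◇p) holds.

5 and 5

For □(◇□p → p):
w0: successors {w1, w5}; ◇□p → p there: w1:T, w5:F. ✗
w1: successors {w3, w6}; ◇□p → p there: w3:T, w6:T. ✓
w3: no successors, so □(◇□p → p) holds vacuously. ✓
w4: successors {w1}; ◇□p → p there: w1:T. ✓
w5: successors {w3, w6}; ◇□p → p there: w3:T, w6:T. ✓
w6: no successors, so □(◇□p → p) holds vacuously. ✓
— 5 worlds.
For ¬(p ∧ □□◇p):
w0: p ∧ □□◇p is F. ✓
w1: p ∧ □□◇p is T. ✗
w3: p ∧ □□◇p is F. ✓
w4: p ∧ □□◇p is F. ✓
w5: p ∧ □□◇p is F. ✓
w6: p ∧ □□◇p is F. ✓
— 5 worlds.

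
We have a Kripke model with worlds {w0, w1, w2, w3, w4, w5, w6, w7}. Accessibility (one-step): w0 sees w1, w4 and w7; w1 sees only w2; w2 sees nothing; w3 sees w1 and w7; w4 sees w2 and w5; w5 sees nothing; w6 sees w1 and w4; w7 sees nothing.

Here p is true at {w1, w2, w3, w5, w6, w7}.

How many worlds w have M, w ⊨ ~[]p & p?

w0: ~[]p is T, p is F. ✗
w1: ~[]p is F, p is T. ✗
w2: ~[]p is F, p is T. ✗
w3: ~[]p is F, p is T. ✗
w4: ~[]p is F, p is F. ✗
w5: ~[]p is F, p is T. ✗
w6: ~[]p is T, p is T. ✓
w7: ~[]p is F, p is T. ✗
Satisfying worlds: {w6}.

1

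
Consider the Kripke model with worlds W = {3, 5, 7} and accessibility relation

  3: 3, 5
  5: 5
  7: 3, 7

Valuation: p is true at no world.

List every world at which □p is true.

3: successors {3, 5}; p there: 3:F, 5:F. ✗
5: successors {5}; p there: 5:F. ✗
7: successors {3, 7}; p there: 3:F, 7:F. ✗

∅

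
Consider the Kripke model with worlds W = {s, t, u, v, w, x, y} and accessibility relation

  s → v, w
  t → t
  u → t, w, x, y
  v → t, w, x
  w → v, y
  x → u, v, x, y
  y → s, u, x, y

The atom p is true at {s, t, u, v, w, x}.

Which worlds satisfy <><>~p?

s: successors {v, w}; <>~p there: v:F, w:T. ✓
t: successors {t}; <>~p there: t:F. ✗
u: successors {t, w, x, y}; <>~p there: t:F, w:T, x:T, y:T. ✓
v: successors {t, w, x}; <>~p there: t:F, w:T, x:T. ✓
w: successors {v, y}; <>~p there: v:F, y:T. ✓
x: successors {u, v, x, y}; <>~p there: u:T, v:F, x:T, y:T. ✓
y: successors {s, u, x, y}; <>~p there: s:F, u:T, x:T, y:T. ✓

{s, u, v, w, x, y}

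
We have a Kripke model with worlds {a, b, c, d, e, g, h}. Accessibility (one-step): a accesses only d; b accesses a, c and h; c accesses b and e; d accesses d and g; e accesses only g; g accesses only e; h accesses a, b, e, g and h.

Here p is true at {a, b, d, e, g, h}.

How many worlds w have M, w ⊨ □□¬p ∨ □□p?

5

a: □□¬p is F, □□p is T. ✓
b: □□¬p is F, □□p is T. ✓
c: □□¬p is F, □□p is F. ✗
d: □□¬p is F, □□p is T. ✓
e: □□¬p is F, □□p is T. ✓
g: □□¬p is F, □□p is T. ✓
h: □□¬p is F, □□p is F. ✗
Satisfying worlds: {a, b, d, e, g}.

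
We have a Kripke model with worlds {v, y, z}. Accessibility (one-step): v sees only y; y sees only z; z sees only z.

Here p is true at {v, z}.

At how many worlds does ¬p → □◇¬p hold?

v: ¬p is F, □◇¬p is F. ✓
y: ¬p is T, □◇¬p is F. ✗
z: ¬p is F, □◇¬p is F. ✓
Satisfying worlds: {v, z}.

2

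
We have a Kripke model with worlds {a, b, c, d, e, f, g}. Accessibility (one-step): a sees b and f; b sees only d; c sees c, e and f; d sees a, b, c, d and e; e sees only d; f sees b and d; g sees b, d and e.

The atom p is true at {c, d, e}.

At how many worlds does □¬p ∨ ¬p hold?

a: □¬p is T, ¬p is T. ✓
b: □¬p is F, ¬p is T. ✓
c: □¬p is F, ¬p is F. ✗
d: □¬p is F, ¬p is F. ✗
e: □¬p is F, ¬p is F. ✗
f: □¬p is F, ¬p is T. ✓
g: □¬p is F, ¬p is T. ✓
Satisfying worlds: {a, b, f, g}.

4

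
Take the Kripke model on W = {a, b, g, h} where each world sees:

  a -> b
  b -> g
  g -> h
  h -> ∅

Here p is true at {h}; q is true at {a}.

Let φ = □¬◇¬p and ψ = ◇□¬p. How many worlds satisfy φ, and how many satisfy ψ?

3 and 2

For □¬◇¬p:
a: successors {b}; ¬◇¬p there: b:F. ✗
b: successors {g}; ¬◇¬p there: g:T. ✓
g: successors {h}; ¬◇¬p there: h:T. ✓
h: no successors, so □¬◇¬p holds vacuously. ✓
— 3 worlds.
For ◇□¬p:
a: successors {b}; □¬p there: b:T. ✓
b: successors {g}; □¬p there: g:F. ✗
g: successors {h}; □¬p there: h:T. ✓
h: no successors, so ◇□¬p fails. ✗
— 2 worlds.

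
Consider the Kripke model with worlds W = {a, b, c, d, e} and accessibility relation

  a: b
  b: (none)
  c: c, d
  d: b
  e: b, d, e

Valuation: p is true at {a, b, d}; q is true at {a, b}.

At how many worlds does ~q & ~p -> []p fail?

a: ~q & ~p is F, []p is T. ✓
b: ~q & ~p is F, []p is T. ✓
c: ~q & ~p is T, []p is F. ✗
d: ~q & ~p is F, []p is T. ✓
e: ~q & ~p is T, []p is F. ✗
Satisfying worlds: {a, b, d}.
So ~q & ~p -> []p fails at the other 2 worlds.

2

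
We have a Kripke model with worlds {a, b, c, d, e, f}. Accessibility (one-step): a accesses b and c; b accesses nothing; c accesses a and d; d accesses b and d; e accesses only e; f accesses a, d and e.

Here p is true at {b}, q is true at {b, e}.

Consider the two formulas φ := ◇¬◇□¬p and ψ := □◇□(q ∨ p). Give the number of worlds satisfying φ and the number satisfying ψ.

2 and 4

For ◇¬◇□¬p:
a: successors {b, c}; ¬◇□¬p there: b:T, c:T. ✓
b: no successors, so ◇¬◇□¬p fails. ✗
c: successors {a, d}; ¬◇□¬p there: a:F, d:F. ✗
d: successors {b, d}; ¬◇□¬p there: b:T, d:F. ✓
e: successors {e}; ¬◇□¬p there: e:F. ✗
f: successors {a, d, e}; ¬◇□¬p there: a:F, d:F, e:F. ✗
— 2 worlds.
For □◇□(q ∨ p):
a: successors {b, c}; ◇□(q ∨ p) there: b:F, c:F. ✗
b: no successors, so □◇□(q ∨ p) holds vacuously. ✓
c: successors {a, d}; ◇□(q ∨ p) there: a:T, d:T. ✓
d: successors {b, d}; ◇□(q ∨ p) there: b:F, d:T. ✗
e: successors {e}; ◇□(q ∨ p) there: e:T. ✓
f: successors {a, d, e}; ◇□(q ∨ p) there: a:T, d:T, e:T. ✓
— 4 worlds.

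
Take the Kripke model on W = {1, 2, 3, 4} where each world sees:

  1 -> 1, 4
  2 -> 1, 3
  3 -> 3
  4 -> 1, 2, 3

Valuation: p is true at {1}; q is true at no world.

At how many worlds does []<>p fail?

1: successors {1, 4}; <>p there: 1:T, 4:T. ✓
2: successors {1, 3}; <>p there: 1:T, 3:F. ✗
3: successors {3}; <>p there: 3:F. ✗
4: successors {1, 2, 3}; <>p there: 1:T, 2:T, 3:F. ✗
Satisfying worlds: {1}.
So []<>p fails at the other 3 worlds.

3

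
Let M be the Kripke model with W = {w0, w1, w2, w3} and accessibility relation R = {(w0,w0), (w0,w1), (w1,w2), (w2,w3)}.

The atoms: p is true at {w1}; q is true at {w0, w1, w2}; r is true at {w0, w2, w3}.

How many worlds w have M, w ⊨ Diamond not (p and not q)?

w0: successors {w0, w1}; not (p and not q) there: w0:T, w1:T. ✓
w1: successors {w2}; not (p and not q) there: w2:T. ✓
w2: successors {w3}; not (p and not q) there: w3:T. ✓
w3: no successors, so Diamond not (p and not q) fails. ✗
Satisfying worlds: {w0, w1, w2}.

3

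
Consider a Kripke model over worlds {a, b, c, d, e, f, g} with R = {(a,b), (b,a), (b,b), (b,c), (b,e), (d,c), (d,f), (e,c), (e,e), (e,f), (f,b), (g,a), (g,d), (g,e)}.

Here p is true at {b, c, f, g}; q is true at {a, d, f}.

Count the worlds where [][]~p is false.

6

a: successors {b}; []~p there: b:F. ✗
b: successors {a, b, c, e}; []~p there: a:F, b:F, c:T, e:F. ✗
c: no successors, so [][]~p holds vacuously. ✓
d: successors {c, f}; []~p there: c:T, f:F. ✗
e: successors {c, e, f}; []~p there: c:T, e:F, f:F. ✗
f: successors {b}; []~p there: b:F. ✗
g: successors {a, d, e}; []~p there: a:F, d:F, e:F. ✗
Satisfying worlds: {c}.
So [][]~p fails at the other 6 worlds.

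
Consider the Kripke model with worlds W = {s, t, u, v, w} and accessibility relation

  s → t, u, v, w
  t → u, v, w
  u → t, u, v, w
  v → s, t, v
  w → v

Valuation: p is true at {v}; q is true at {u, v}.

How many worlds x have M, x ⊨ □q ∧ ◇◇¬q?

s: □q is F, ◇◇¬q is T. ✗
t: □q is F, ◇◇¬q is T. ✗
u: □q is F, ◇◇¬q is T. ✗
v: □q is F, ◇◇¬q is T. ✗
w: □q is T, ◇◇¬q is T. ✓
Satisfying worlds: {w}.

1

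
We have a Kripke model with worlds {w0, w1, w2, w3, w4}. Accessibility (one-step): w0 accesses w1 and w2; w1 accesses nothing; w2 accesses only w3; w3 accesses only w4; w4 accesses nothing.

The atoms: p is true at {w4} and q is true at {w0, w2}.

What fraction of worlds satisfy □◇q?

2/5

w0: successors {w1, w2}; ◇q there: w1:F, w2:F. ✗
w1: no successors, so □◇q holds vacuously. ✓
w2: successors {w3}; ◇q there: w3:F. ✗
w3: successors {w4}; ◇q there: w4:F. ✗
w4: no successors, so □◇q holds vacuously. ✓
That's 2 of 5 worlds, so 2/5.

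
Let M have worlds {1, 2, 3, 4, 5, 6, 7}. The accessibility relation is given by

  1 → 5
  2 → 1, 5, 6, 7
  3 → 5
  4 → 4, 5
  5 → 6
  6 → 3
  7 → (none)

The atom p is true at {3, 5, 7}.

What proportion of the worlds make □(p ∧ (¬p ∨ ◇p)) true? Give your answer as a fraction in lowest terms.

2/7

1: successors {5}; p ∧ (¬p ∨ ◇p) there: 5:F. ✗
2: successors {1, 5, 6, 7}; p ∧ (¬p ∨ ◇p) there: 1:F, 5:F, 6:F, 7:F. ✗
3: successors {5}; p ∧ (¬p ∨ ◇p) there: 5:F. ✗
4: successors {4, 5}; p ∧ (¬p ∨ ◇p) there: 4:F, 5:F. ✗
5: successors {6}; p ∧ (¬p ∨ ◇p) there: 6:F. ✗
6: successors {3}; p ∧ (¬p ∨ ◇p) there: 3:T. ✓
7: no successors, so □(p ∧ (¬p ∨ ◇p)) holds vacuously. ✓
That's 2 of 7 worlds, so 2/7.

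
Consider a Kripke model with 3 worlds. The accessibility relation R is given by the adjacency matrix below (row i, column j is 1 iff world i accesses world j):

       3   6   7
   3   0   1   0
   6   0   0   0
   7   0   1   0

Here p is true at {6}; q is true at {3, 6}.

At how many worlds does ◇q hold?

3: successors {6}; q there: 6:T. ✓
6: no successors, so ◇q fails. ✗
7: successors {6}; q there: 6:T. ✓
Satisfying worlds: {3, 7}.

2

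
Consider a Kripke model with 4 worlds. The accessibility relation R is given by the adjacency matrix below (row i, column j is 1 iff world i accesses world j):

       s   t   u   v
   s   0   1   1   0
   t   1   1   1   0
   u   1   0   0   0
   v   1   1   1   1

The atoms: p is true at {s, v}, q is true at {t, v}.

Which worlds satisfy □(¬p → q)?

s: successors {t, u}; ¬p → q there: t:T, u:F. ✗
t: successors {s, t, u}; ¬p → q there: s:T, t:T, u:F. ✗
u: successors {s}; ¬p → q there: s:T. ✓
v: successors {s, t, u, v}; ¬p → q there: s:T, t:T, u:F, v:T. ✗

{u}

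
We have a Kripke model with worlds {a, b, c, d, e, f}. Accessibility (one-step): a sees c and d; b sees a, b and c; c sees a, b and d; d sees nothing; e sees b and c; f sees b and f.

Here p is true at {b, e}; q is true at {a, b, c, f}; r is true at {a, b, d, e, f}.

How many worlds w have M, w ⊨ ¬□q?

2

a: □q is F. ✓
b: □q is T. ✗
c: □q is F. ✓
d: □q is T. ✗
e: □q is T. ✗
f: □q is T. ✗
Satisfying worlds: {a, c}.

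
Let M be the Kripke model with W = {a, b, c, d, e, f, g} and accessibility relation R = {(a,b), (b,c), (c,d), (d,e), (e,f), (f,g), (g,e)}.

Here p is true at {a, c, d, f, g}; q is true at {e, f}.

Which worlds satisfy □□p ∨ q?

a: □□p is T, q is F. ✓
b: □□p is T, q is F. ✓
c: □□p is F, q is F. ✗
d: □□p is T, q is F. ✓
e: □□p is T, q is T. ✓
f: □□p is F, q is T. ✓
g: □□p is T, q is F. ✓

{a, b, d, e, f, g}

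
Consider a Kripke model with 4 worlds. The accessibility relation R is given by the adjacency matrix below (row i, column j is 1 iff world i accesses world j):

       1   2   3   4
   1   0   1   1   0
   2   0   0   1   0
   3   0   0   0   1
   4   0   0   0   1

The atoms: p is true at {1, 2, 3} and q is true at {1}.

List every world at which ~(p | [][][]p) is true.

1: p | [][][]p is T. ✗
2: p | [][][]p is T. ✗
3: p | [][][]p is T. ✗
4: p | [][][]p is F. ✓

{4}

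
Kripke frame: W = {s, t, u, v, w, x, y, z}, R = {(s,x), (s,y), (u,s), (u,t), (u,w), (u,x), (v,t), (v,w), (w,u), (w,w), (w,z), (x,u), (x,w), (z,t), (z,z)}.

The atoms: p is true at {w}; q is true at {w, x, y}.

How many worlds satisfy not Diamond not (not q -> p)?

3

s: Diamond not (not q -> p) is F. ✓
t: Diamond not (not q -> p) is F. ✓
u: Diamond not (not q -> p) is T. ✗
v: Diamond not (not q -> p) is T. ✗
w: Diamond not (not q -> p) is T. ✗
x: Diamond not (not q -> p) is T. ✗
y: Diamond not (not q -> p) is F. ✓
z: Diamond not (not q -> p) is T. ✗
Satisfying worlds: {s, t, y}.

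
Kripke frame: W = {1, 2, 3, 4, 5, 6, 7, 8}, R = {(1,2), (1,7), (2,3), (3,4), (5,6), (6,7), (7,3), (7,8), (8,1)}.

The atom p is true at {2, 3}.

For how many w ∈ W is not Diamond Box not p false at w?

1: Diamond Box not p is F. ✓
2: Diamond Box not p is T. ✗
3: Diamond Box not p is T. ✗
4: Diamond Box not p is F. ✓
5: Diamond Box not p is T. ✗
6: Diamond Box not p is F. ✓
7: Diamond Box not p is T. ✗
8: Diamond Box not p is F. ✓
Satisfying worlds: {1, 4, 6, 8}.
So not Diamond Box not p fails at the other 4 worlds.

4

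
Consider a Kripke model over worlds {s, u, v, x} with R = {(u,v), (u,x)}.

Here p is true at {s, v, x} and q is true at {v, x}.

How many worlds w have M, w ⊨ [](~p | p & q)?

s: no successors, so [](~p | p & q) holds vacuously. ✓
u: successors {v, x}; ~p | p & q there: v:T, x:T. ✓
v: no successors, so [](~p | p & q) holds vacuously. ✓
x: no successors, so [](~p | p & q) holds vacuously. ✓
Satisfying worlds: {s, u, v, x}.

4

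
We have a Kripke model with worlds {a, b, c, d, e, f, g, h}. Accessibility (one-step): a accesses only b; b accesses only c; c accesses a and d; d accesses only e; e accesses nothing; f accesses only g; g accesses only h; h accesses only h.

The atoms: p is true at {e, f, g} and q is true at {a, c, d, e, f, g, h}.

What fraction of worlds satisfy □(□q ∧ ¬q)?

1/4

a: successors {b}; □q ∧ ¬q there: b:T. ✓
b: successors {c}; □q ∧ ¬q there: c:F. ✗
c: successors {a, d}; □q ∧ ¬q there: a:F, d:F. ✗
d: successors {e}; □q ∧ ¬q there: e:F. ✗
e: no successors, so □(□q ∧ ¬q) holds vacuously. ✓
f: successors {g}; □q ∧ ¬q there: g:F. ✗
g: successors {h}; □q ∧ ¬q there: h:F. ✗
h: successors {h}; □q ∧ ¬q there: h:F. ✗
That's 2 of 8 worlds, so 2/8 = 1/4.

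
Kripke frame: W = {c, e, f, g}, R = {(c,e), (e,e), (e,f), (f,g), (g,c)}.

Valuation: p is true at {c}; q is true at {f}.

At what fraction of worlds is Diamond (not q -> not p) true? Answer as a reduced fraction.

3/4

c: successors {e}; not q -> not p there: e:T. ✓
e: successors {e, f}; not q -> not p there: e:T, f:T. ✓
f: successors {g}; not q -> not p there: g:T. ✓
g: successors {c}; not q -> not p there: c:F. ✗
That's 3 of 4 worlds, so 3/4.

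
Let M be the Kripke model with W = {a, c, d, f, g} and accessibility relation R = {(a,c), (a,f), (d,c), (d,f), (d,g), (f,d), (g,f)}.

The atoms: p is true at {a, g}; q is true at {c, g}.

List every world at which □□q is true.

{c}

a: successors {c, f}; □q there: c:T, f:F. ✗
c: no successors, so □□q holds vacuously. ✓
d: successors {c, f, g}; □q there: c:T, f:F, g:F. ✗
f: successors {d}; □q there: d:F. ✗
g: successors {f}; □q there: f:F. ✗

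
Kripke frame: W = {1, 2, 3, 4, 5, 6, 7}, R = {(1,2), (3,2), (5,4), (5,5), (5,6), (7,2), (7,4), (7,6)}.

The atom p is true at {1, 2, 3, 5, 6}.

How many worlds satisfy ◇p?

4

1: successors {2}; p there: 2:T. ✓
2: no successors, so ◇p fails. ✗
3: successors {2}; p there: 2:T. ✓
4: no successors, so ◇p fails. ✗
5: successors {4, 5, 6}; p there: 4:F, 5:T, 6:T. ✓
6: no successors, so ◇p fails. ✗
7: successors {2, 4, 6}; p there: 2:T, 4:F, 6:T. ✓
Satisfying worlds: {1, 3, 5, 7}.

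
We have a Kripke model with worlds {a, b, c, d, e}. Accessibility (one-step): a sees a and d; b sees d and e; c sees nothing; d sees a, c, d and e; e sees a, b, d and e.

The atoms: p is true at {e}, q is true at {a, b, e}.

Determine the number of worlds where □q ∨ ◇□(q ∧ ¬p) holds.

a: □q is F, ◇□(q ∧ ¬p) is F. ✗
b: □q is F, ◇□(q ∧ ¬p) is F. ✗
c: □q is T, ◇□(q ∧ ¬p) is F. ✓
d: □q is F, ◇□(q ∧ ¬p) is T. ✓
e: □q is F, ◇□(q ∧ ¬p) is F. ✗
Satisfying worlds: {c, d}.

2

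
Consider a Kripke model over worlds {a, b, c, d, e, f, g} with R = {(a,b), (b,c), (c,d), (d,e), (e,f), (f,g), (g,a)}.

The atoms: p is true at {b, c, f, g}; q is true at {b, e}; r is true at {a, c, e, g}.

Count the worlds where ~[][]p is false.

a: [][]p is T. ✗
b: [][]p is F. ✓
c: [][]p is F. ✓
d: [][]p is T. ✗
e: [][]p is T. ✗
f: [][]p is F. ✓
g: [][]p is T. ✗
Satisfying worlds: {b, c, f}.
So ~[][]p fails at the other 4 worlds.

4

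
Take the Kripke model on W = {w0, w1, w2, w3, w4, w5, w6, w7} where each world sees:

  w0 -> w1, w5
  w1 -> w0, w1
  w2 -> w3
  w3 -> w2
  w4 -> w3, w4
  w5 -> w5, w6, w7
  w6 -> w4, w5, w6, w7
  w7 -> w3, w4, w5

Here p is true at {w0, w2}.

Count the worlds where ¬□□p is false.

1

w0: □□p is F. ✓
w1: □□p is F. ✓
w2: □□p is T. ✗
w3: □□p is F. ✓
w4: □□p is F. ✓
w5: □□p is F. ✓
w6: □□p is F. ✓
w7: □□p is F. ✓
Satisfying worlds: {w0, w1, w3, w4, w5, w6, w7}.
So ¬□□p fails at the other 1 world.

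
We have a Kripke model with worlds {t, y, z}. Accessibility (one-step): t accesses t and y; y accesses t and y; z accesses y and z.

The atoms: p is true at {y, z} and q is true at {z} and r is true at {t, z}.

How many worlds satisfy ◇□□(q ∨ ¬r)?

0

t: successors {t, y}; □□(q ∨ ¬r) there: t:F, y:F. ✗
y: successors {t, y}; □□(q ∨ ¬r) there: t:F, y:F. ✗
z: successors {y, z}; □□(q ∨ ¬r) there: y:F, z:F. ✗
Satisfying worlds: ∅.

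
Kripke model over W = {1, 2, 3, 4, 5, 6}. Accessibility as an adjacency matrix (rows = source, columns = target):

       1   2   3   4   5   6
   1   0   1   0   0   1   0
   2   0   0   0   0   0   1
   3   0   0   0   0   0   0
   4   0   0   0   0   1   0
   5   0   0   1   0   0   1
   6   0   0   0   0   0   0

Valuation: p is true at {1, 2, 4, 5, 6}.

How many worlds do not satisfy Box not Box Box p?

1: successors {2, 5}; not Box Box p there: 2:F, 5:F. ✗
2: successors {6}; not Box Box p there: 6:F. ✗
3: no successors, so Box not Box Box p holds vacuously. ✓
4: successors {5}; not Box Box p there: 5:F. ✗
5: successors {3, 6}; not Box Box p there: 3:F, 6:F. ✗
6: no successors, so Box not Box Box p holds vacuously. ✓
Satisfying worlds: {3, 6}.
So Box not Box Box p fails at the other 4 worlds.

4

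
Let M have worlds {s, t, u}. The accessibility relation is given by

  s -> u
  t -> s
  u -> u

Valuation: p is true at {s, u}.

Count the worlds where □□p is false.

0

s: successors {u}; □p there: u:T. ✓
t: successors {s}; □p there: s:T. ✓
u: successors {u}; □p there: u:T. ✓
Satisfying worlds: {s, t, u}.
So □□p fails at the other 0 worlds.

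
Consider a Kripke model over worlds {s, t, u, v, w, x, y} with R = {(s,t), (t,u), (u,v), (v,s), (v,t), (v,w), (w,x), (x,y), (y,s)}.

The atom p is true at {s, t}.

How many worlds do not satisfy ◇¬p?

s: successors {t}; ¬p there: t:F. ✗
t: successors {u}; ¬p there: u:T. ✓
u: successors {v}; ¬p there: v:T. ✓
v: successors {s, t, w}; ¬p there: s:F, t:F, w:T. ✓
w: successors {x}; ¬p there: x:T. ✓
x: successors {y}; ¬p there: y:T. ✓
y: successors {s}; ¬p there: s:F. ✗
Satisfying worlds: {t, u, v, w, x}.
So ◇¬p fails at the other 2 worlds.

2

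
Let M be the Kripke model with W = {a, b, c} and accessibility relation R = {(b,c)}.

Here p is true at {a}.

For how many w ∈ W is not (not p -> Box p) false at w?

a: not p -> Box p is T. ✗
b: not p -> Box p is F. ✓
c: not p -> Box p is T. ✗
Satisfying worlds: {b}.
So not (not p -> Box p) fails at the other 2 worlds.

2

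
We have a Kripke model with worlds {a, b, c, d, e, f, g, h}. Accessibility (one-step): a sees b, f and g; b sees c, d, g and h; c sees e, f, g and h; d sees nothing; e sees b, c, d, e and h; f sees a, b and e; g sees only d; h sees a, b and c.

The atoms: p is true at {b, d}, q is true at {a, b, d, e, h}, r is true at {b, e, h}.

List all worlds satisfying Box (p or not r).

a: successors {b, f, g}; p or not r there: b:T, f:T, g:T. ✓
b: successors {c, d, g, h}; p or not r there: c:T, d:T, g:T, h:F. ✗
c: successors {e, f, g, h}; p or not r there: e:F, f:T, g:T, h:F. ✗
d: no successors, so Box (p or not r) holds vacuously. ✓
e: successors {b, c, d, e, h}; p or not r there: b:T, c:T, d:T, e:F, h:F. ✗
f: successors {a, b, e}; p or not r there: a:T, b:T, e:F. ✗
g: successors {d}; p or not r there: d:T. ✓
h: successors {a, b, c}; p or not r there: a:T, b:T, c:T. ✓

{a, d, g, h}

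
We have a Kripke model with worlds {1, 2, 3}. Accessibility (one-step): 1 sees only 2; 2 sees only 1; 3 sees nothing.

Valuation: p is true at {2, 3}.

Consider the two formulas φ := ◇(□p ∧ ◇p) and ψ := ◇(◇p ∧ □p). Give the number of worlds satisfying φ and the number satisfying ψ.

1 and 1

For ◇(□p ∧ ◇p):
1: successors {2}; □p ∧ ◇p there: 2:F. ✗
2: successors {1}; □p ∧ ◇p there: 1:T. ✓
3: no successors, so ◇(□p ∧ ◇p) fails. ✗
— 1 world.
For ◇(◇p ∧ □p):
1: successors {2}; ◇p ∧ □p there: 2:F. ✗
2: successors {1}; ◇p ∧ □p there: 1:T. ✓
3: no successors, so ◇(◇p ∧ □p) fails. ✗
— 1 world.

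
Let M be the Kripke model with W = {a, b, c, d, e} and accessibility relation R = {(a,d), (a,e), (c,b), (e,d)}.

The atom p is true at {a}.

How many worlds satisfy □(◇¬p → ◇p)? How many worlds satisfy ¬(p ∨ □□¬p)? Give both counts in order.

For □(◇¬p → ◇p):
a: successors {d, e}; ◇¬p → ◇p there: d:T, e:F. ✗
b: no successors, so □(◇¬p → ◇p) holds vacuously. ✓
c: successors {b}; ◇¬p → ◇p there: b:T. ✓
d: no successors, so □(◇¬p → ◇p) holds vacuously. ✓
e: successors {d}; ◇¬p → ◇p there: d:T. ✓
— 4 worlds.
For ¬(p ∨ □□¬p):
a: p ∨ □□¬p is T. ✗
b: p ∨ □□¬p is T. ✗
c: p ∨ □□¬p is T. ✗
d: p ∨ □□¬p is T. ✗
e: p ∨ □□¬p is T. ✗
— 0 worlds.

4 and 0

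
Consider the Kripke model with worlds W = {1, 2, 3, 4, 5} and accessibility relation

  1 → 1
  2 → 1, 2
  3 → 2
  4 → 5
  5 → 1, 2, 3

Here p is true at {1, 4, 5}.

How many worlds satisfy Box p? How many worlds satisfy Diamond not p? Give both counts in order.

2 and 3

For Box p:
1: successors {1}; p there: 1:T. ✓
2: successors {1, 2}; p there: 1:T, 2:F. ✗
3: successors {2}; p there: 2:F. ✗
4: successors {5}; p there: 5:T. ✓
5: successors {1, 2, 3}; p there: 1:T, 2:F, 3:F. ✗
— 2 worlds.
For Diamond not p:
1: successors {1}; not p there: 1:F. ✗
2: successors {1, 2}; not p there: 1:F, 2:T. ✓
3: successors {2}; not p there: 2:T. ✓
4: successors {5}; not p there: 5:F. ✗
5: successors {1, 2, 3}; not p there: 1:F, 2:T, 3:T. ✓
— 3 worlds.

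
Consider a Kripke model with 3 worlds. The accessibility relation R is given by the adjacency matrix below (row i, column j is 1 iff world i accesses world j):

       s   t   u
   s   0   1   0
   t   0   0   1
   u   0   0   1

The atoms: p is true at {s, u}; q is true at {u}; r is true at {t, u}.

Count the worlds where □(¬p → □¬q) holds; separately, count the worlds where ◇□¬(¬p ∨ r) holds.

For □(¬p → □¬q):
s: successors {t}; ¬p → □¬q there: t:F. ✗
t: successors {u}; ¬p → □¬q there: u:T. ✓
u: successors {u}; ¬p → □¬q there: u:T. ✓
— 2 worlds.
For ◇□¬(¬p ∨ r):
s: successors {t}; □¬(¬p ∨ r) there: t:F. ✗
t: successors {u}; □¬(¬p ∨ r) there: u:F. ✗
u: successors {u}; □¬(¬p ∨ r) there: u:F. ✗
— 0 worlds.

2 and 0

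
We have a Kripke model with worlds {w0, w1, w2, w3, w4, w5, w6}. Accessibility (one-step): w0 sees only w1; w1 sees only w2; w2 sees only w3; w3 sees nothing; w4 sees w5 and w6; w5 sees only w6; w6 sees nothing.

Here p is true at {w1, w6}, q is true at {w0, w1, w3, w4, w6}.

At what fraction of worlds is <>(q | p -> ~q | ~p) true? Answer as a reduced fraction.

3/7

w0: successors {w1}; q | p -> ~q | ~p there: w1:F. ✗
w1: successors {w2}; q | p -> ~q | ~p there: w2:T. ✓
w2: successors {w3}; q | p -> ~q | ~p there: w3:T. ✓
w3: no successors, so <>(q | p -> ~q | ~p) fails. ✗
w4: successors {w5, w6}; q | p -> ~q | ~p there: w5:T, w6:F. ✓
w5: successors {w6}; q | p -> ~q | ~p there: w6:F. ✗
w6: no successors, so <>(q | p -> ~q | ~p) fails. ✗
That's 3 of 7 worlds, so 3/7.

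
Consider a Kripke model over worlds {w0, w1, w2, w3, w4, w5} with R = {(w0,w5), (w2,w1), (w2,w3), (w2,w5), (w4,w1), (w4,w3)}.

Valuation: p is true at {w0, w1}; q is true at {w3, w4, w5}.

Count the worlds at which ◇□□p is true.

w0: successors {w5}; □□p there: w5:T. ✓
w1: no successors, so ◇□□p fails. ✗
w2: successors {w1, w3, w5}; □□p there: w1:T, w3:T, w5:T. ✓
w3: no successors, so ◇□□p fails. ✗
w4: successors {w1, w3}; □□p there: w1:T, w3:T. ✓
w5: no successors, so ◇□□p fails. ✗
Satisfying worlds: {w0, w2, w4}.

3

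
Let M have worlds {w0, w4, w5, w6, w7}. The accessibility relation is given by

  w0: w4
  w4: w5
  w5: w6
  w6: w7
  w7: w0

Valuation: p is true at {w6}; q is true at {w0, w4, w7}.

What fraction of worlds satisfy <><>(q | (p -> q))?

4/5

w0: successors {w4}; <>(q | (p -> q)) there: w4:T. ✓
w4: successors {w5}; <>(q | (p -> q)) there: w5:F. ✗
w5: successors {w6}; <>(q | (p -> q)) there: w6:T. ✓
w6: successors {w7}; <>(q | (p -> q)) there: w7:T. ✓
w7: successors {w0}; <>(q | (p -> q)) there: w0:T. ✓
That's 4 of 5 worlds, so 4/5.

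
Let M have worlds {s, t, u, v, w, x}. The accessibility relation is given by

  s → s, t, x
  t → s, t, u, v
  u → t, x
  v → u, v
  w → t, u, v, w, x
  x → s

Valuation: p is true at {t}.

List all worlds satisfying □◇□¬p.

{t, v, x}

s: successors {s, t, x}; ◇□¬p there: s:T, t:T, x:F. ✗
t: successors {s, t, u, v}; ◇□¬p there: s:T, t:T, u:T, v:T. ✓
u: successors {t, x}; ◇□¬p there: t:T, x:F. ✗
v: successors {u, v}; ◇□¬p there: u:T, v:T. ✓
w: successors {t, u, v, w, x}; ◇□¬p there: t:T, u:T, v:T, w:T, x:F. ✗
x: successors {s}; ◇□¬p there: s:T. ✓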